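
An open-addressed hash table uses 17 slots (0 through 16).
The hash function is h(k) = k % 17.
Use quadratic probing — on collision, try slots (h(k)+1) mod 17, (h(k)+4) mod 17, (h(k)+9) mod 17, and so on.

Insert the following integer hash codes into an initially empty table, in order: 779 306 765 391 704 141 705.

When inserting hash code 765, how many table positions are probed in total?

2

779 hashes to 14; slot 14 is free -> place at 14.
306 hashes to 0; slot 0 is free -> place at 0.
765 hashes to 0; 0 taken -> place at 1.
391 hashes to 0; 0,1 taken -> place at 4.
704 hashes to 7; slot 7 is free -> place at 7.
141 hashes to 5; slot 5 is free -> place at 5.
705 hashes to 8; slot 8 is free -> place at 8.
Table: [306, 765, ., ., 391, 141, ., 704, 705, ., ., ., ., ., 779, ., .]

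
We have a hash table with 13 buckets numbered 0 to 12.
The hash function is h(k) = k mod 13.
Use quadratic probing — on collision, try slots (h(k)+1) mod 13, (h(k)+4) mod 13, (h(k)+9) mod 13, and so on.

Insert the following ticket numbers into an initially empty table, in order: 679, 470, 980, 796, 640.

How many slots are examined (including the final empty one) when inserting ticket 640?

3

Insert 679: h=3, slot 3 empty -> index 3.
Insert 470: h=2, slot 2 empty -> index 2.
Insert 980: h=5, slot 5 empty -> index 5.
Insert 796: h=3, slot 3 occupied -> index 4.
Insert 640: h=3, slots 3,4 occupied -> index 7.
Table: [∅, ∅, 470, 679, 796, 980, ∅, 640, ∅, ∅, ∅, ∅, ∅]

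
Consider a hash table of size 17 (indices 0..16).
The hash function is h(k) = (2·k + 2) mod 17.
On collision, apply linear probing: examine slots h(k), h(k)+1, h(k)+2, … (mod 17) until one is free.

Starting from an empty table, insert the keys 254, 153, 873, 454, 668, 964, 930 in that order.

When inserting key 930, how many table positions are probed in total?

254: h=0 -> slot 0
153: h=2 -> slot 2
873: h=14 -> slot 14
454: h=9 -> slot 9
668: h=12 -> slot 12
964: h=9, probe 9,10 -> slot 10
930: h=9, probe 9,10,11 -> slot 11
Table: [254, —, 153, —, —, —, —, —, —, 454, 964, 930, 668, —, 873, —, —]

3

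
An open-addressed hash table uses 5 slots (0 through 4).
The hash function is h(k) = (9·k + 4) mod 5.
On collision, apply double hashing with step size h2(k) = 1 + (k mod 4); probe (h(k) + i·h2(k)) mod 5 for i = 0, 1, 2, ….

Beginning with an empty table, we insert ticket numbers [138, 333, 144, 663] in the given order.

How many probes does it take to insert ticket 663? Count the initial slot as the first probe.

3

138 hashes to 1; slot 1 is free => place at 1.
333 hashes to 1, h2=2; 1 taken => place at 3.
144 hashes to 0; slot 0 is free => place at 0.
663 hashes to 1, h2=4; 1,0 taken => place at 4.
Table: [144, 138, ∅, 333, 663]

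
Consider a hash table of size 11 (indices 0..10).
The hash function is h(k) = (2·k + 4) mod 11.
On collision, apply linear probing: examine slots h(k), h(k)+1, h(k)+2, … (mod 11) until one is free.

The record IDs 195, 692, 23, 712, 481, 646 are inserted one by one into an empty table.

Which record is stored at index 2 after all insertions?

692

Insert 195: h=9, slot 9 empty => index 9.
Insert 692: h=2, slot 2 empty => index 2.
Insert 23: h=6, slot 6 empty => index 6.
Insert 712: h=9, slot 9 occupied => index 10.
Insert 481: h=9, slots 9,10 occupied => index 0.
Insert 646: h=9, slots 9,10,0 occupied => index 1.
Table: [481, 646, 692, -, -, -, 23, -, -, 195, 712]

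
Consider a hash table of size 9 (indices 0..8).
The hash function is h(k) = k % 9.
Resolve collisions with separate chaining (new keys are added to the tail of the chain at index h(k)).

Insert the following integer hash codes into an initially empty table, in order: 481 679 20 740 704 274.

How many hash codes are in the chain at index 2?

3

Insert 481: h=4, bucket 4 empty → new chain.
Insert 679: h=4, bucket 4 nonempty → append to chain.
Insert 20: h=2, bucket 2 empty → new chain.
Insert 740: h=2, bucket 2 nonempty → append to chain.
Insert 704: h=2, bucket 2 nonempty → append to chain.
Insert 274: h=4, bucket 4 nonempty → append to chain.
Final buckets:
0: ∅
1: ∅
2: 20 -> 740 -> 704
3: ∅
4: 481 -> 679 -> 274
5: ∅
6: ∅
7: ∅
8: ∅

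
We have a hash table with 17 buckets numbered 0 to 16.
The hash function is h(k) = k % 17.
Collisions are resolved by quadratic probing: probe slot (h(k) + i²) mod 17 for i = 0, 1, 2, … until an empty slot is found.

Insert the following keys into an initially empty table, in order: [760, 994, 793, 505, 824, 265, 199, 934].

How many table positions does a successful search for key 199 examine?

3

760: h=12 -> slot 12
994: h=8 -> slot 8
793: h=11 -> slot 11
505: h=12, probe 12,13 -> slot 13
824: h=8, probe 8,9 -> slot 9
265: h=10 -> slot 10
199: h=12, probe 12,13,16 -> slot 16
934: h=16, probe 16,0 -> slot 0
Table: [934, —, —, —, —, —, —, —, 994, 824, 265, 793, 760, 505, —, —, 199]
Lookup 199: h=12, probe 12,13,16 → found at 16.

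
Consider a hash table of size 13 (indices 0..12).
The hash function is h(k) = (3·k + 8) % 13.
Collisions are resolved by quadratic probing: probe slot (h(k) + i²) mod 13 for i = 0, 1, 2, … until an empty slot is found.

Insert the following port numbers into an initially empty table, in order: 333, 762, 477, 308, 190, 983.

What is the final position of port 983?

Insert 333: h=6, slot 6 empty → index 6.
Insert 762: h=6, slot 6 occupied → index 7.
Insert 477: h=9, slot 9 empty → index 9.
Insert 308: h=9, slot 9 occupied → index 10.
Insert 190: h=6, slots 6,7,10 occupied → index 2.
Insert 983: h=6, slots 6,7,10,2,9 occupied → index 5.
Table: [-, -, 190, -, -, 983, 333, 762, -, 477, 308, -, -]

5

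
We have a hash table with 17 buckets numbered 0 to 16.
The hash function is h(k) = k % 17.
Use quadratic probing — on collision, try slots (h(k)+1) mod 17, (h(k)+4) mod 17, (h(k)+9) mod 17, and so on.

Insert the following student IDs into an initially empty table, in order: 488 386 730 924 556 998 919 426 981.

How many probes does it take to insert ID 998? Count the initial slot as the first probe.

5

488: h=12 → slot 12
386: h=12, probe 12,13 → slot 13
730: h=16 → slot 16
924: h=6 → slot 6
556: h=12, probe 12,13,16,4 → slot 4
998: h=12, probe 12,13,16,4,11 → slot 11
919: h=1 → slot 1
426: h=1, probe 1,2 → slot 2
981: h=12, probe 12,13,16,4,11,3 → slot 3
Table: [_, 919, 426, 981, 556, _, 924, _, _, _, _, 998, 488, 386, _, _, 730]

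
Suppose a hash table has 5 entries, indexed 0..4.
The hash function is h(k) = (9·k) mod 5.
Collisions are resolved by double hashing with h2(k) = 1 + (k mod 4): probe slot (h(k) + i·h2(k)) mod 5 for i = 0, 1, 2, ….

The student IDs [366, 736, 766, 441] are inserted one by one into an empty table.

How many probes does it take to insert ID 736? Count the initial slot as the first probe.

Insert 366: h=4, slot 4 empty → index 4.
Insert 736: h=4, h2=1, slot 4 occupied → index 0.
Insert 766: h=4, h2=3, slot 4 occupied → index 2.
Insert 441: h=4, h2=2, slot 4 occupied → index 1.
Table: [736, 441, 766, ., 366]

2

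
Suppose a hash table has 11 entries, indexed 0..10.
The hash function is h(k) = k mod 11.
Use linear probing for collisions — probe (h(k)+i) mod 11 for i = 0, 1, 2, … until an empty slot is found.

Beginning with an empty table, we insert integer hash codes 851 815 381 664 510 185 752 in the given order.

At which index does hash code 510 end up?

851: h=4 => slot 4
815: h=1 => slot 1
381: h=7 => slot 7
664: h=4, probe 4,5 => slot 5
510: h=4, probe 4,5,6 => slot 6
185: h=9 => slot 9
752: h=4, probe 4,5,6,7,8 => slot 8
Table: [—, 815, —, —, 851, 664, 510, 381, 752, 185, —]

6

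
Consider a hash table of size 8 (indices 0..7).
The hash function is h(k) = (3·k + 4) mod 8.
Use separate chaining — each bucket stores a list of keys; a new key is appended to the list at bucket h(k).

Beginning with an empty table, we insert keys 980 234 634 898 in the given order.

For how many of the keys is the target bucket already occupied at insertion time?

2

980 -> bucket 0
234 -> bucket 2
634 -> bucket 2 (collision)
898 -> bucket 2 (collision)
Final buckets:
0: 980
1: ∅
2: 234 -> 634 -> 898
3: ∅
4: ∅
5: ∅
6: ∅
7: ∅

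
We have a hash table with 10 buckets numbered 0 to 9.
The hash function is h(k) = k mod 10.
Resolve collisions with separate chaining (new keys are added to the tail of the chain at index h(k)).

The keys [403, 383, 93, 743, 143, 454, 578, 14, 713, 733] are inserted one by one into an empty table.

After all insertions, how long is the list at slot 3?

7

403 -> bucket 3
383 -> bucket 3 (collision)
93 -> bucket 3 (collision)
743 -> bucket 3 (collision)
143 -> bucket 3 (collision)
454 -> bucket 4
578 -> bucket 8
14 -> bucket 4 (collision)
713 -> bucket 3 (collision)
733 -> bucket 3 (collision)
Final buckets:
0: .
1: .
2: .
3: 403 -> 383 -> 93 -> 743 -> 143 -> 713 -> 733
4: 454 -> 14
5: .
6: .
7: .
8: 578
9: .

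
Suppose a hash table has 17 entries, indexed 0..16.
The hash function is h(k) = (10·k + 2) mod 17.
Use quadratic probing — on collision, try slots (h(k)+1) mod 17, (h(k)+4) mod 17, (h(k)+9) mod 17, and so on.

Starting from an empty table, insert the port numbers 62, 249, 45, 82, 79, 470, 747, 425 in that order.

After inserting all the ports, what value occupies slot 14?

45

62 hashes to 10; slot 10 is free => place at 10.
249 hashes to 10; 10 taken => place at 11.
45 hashes to 10; 10,11 taken => place at 14.
82 hashes to 6; slot 6 is free => place at 6.
79 hashes to 10; 10,11,14 taken => place at 2.
470 hashes to 10; 10,11,14,2 taken => place at 9.
747 hashes to 9; 9,10 taken => place at 13.
425 hashes to 2; 2 taken => place at 3.
Table: [-, -, 79, 425, -, -, 82, -, -, 470, 62, 249, -, 747, 45, -, -]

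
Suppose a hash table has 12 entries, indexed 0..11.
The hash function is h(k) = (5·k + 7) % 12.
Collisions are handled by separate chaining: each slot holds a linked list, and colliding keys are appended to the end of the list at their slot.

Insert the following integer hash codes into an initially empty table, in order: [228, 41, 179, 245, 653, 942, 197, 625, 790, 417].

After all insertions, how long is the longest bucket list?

Insert 228: h=7, bucket 7 empty → new chain.
Insert 41: h=8, bucket 8 empty → new chain.
Insert 179: h=2, bucket 2 empty → new chain.
Insert 245: h=8, bucket 8 nonempty → append to chain.
Insert 653: h=8, bucket 8 nonempty → append to chain.
Insert 942: h=1, bucket 1 empty → new chain.
Insert 197: h=8, bucket 8 nonempty → append to chain.
Insert 625: h=0, bucket 0 empty → new chain.
Insert 790: h=9, bucket 9 empty → new chain.
Insert 417: h=4, bucket 4 empty → new chain.
Final buckets:
0: 625
1: 942
2: 179
3: .
4: 417
5: .
6: .
7: 228
8: 41 -> 245 -> 653 -> 197
9: 790
10: .
11: .

4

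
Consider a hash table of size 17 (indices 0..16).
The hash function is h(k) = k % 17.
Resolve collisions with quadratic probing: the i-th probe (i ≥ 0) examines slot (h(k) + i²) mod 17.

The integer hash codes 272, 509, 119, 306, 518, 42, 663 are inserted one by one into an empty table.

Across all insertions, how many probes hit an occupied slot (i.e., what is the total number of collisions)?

10

272 hashes to 0; slot 0 is free → place at 0.
509 hashes to 16; slot 16 is free → place at 16.
119 hashes to 0; 0 taken → place at 1.
306 hashes to 0; 0,1 taken → place at 4.
518 hashes to 8; slot 8 is free → place at 8.
42 hashes to 8; 8 taken → place at 9.
663 hashes to 0; 0,1,4,9,16,8 taken → place at 2.
Table: [272, 119, 663, ∅, 306, ∅, ∅, ∅, 518, 42, ∅, ∅, ∅, ∅, ∅, ∅, 509]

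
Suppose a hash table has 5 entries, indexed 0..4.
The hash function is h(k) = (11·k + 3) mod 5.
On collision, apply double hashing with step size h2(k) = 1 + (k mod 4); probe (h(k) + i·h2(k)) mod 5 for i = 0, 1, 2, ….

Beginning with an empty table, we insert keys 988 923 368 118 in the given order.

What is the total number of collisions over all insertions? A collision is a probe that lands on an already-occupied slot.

988 hashes to 1; slot 1 is free -> place at 1.
923 hashes to 1, h2=4; 1 taken -> place at 0.
368 hashes to 1, h2=1; 1 taken -> place at 2.
118 hashes to 1, h2=3; 1 taken -> place at 4.
Table: [923, 988, 368, —, 118]

3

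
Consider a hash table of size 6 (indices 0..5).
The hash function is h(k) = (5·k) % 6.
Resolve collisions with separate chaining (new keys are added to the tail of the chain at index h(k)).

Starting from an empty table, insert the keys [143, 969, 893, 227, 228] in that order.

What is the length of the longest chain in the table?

3

Insert 143: h=1, bucket 1 empty -> new chain.
Insert 969: h=3, bucket 3 empty -> new chain.
Insert 893: h=1, bucket 1 nonempty -> append to chain.
Insert 227: h=1, bucket 1 nonempty -> append to chain.
Insert 228: h=0, bucket 0 empty -> new chain.
Final buckets:
0: 228
1: 143 -> 893 -> 227
2: -
3: 969
4: -
5: -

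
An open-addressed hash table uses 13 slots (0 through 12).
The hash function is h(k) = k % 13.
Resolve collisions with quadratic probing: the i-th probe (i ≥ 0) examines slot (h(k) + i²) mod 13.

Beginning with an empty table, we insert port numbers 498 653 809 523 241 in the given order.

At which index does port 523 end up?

12

498 hashes to 4; slot 4 is free => place at 4.
653 hashes to 3; slot 3 is free => place at 3.
809 hashes to 3; 3,4 taken => place at 7.
523 hashes to 3; 3,4,7 taken => place at 12.
241 hashes to 7; 7 taken => place at 8.
Table: [∅, ∅, ∅, 653, 498, ∅, ∅, 809, 241, ∅, ∅, ∅, 523]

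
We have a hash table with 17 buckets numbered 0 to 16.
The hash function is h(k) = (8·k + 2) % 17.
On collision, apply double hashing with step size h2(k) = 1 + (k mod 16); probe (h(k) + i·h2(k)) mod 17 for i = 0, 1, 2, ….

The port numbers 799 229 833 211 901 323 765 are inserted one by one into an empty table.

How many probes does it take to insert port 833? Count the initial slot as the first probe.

2

799 hashes to 2; slot 2 is free => place at 2.
229 hashes to 15; slot 15 is free => place at 15.
833 hashes to 2, h2=2; 2 taken => place at 4.
211 hashes to 7; slot 7 is free => place at 7.
901 hashes to 2, h2=6; 2 taken => place at 8.
323 hashes to 2, h2=4; 2 taken => place at 6.
765 hashes to 2, h2=14; 2 taken => place at 16.
Table: [∅, ∅, 799, ∅, 833, ∅, 323, 211, 901, ∅, ∅, ∅, ∅, ∅, ∅, 229, 765]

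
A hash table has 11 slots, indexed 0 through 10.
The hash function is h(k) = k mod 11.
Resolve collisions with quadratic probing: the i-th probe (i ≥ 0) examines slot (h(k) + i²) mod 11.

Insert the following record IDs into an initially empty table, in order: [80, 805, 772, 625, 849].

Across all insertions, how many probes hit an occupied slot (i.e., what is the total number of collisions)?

5

Insert 80: h=3, slot 3 empty -> index 3.
Insert 805: h=2, slot 2 empty -> index 2.
Insert 772: h=2, slots 2,3 occupied -> index 6.
Insert 625: h=9, slot 9 empty -> index 9.
Insert 849: h=2, slots 2,3,6 occupied -> index 0.
Table: [849, ., 805, 80, ., ., 772, ., ., 625, .]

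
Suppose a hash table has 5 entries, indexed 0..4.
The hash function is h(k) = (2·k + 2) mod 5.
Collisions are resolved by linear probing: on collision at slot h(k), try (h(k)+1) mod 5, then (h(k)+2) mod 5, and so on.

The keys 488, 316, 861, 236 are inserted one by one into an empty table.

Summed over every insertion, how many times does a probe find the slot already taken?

3

Insert 488: h=3, slot 3 empty => index 3.
Insert 316: h=4, slot 4 empty => index 4.
Insert 861: h=4, slot 4 occupied => index 0.
Insert 236: h=4, slots 4,0 occupied => index 1.
Table: [861, 236, —, 488, 316]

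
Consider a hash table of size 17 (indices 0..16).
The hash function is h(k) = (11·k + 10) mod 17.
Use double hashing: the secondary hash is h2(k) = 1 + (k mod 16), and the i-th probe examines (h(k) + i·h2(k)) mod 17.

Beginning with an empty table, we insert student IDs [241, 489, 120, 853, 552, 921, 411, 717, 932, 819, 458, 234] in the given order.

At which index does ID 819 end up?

8

Insert 241: h=9, slot 9 empty => index 9.
Insert 489: h=0, slot 0 empty => index 0.
Insert 120: h=4, slot 4 empty => index 4.
Insert 853: h=9, h2=6, slot 9 occupied => index 15.
Insert 552: h=13, slot 13 empty => index 13.
Insert 921: h=9, h2=10, slot 9 occupied => index 2.
Insert 411: h=9, h2=12, slots 9,4 occupied => index 16.
Insert 717: h=9, h2=14, slot 9 occupied => index 6.
Insert 932: h=11, slot 11 empty => index 11.
Insert 819: h=9, h2=4, slots 9,13,0,4 occupied => index 8.
Insert 458: h=16, h2=11, slot 16 occupied => index 10.
Insert 234: h=0, h2=11, slots 0,11 occupied => index 5.
Table: [489, —, 921, —, 120, 234, 717, —, 819, 241, 458, 932, —, 552, —, 853, 411]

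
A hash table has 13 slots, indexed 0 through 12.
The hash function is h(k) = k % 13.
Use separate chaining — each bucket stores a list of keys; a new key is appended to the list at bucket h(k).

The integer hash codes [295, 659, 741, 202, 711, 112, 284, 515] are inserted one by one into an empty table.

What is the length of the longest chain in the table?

295 -> bucket 9
659 -> bucket 9 (collision)
741 -> bucket 0
202 -> bucket 7
711 -> bucket 9 (collision)
112 -> bucket 8
284 -> bucket 11
515 -> bucket 8 (collision)
Final buckets:
0: 741
1: —
2: —
3: —
4: —
5: —
6: —
7: 202
8: 112 -> 515
9: 295 -> 659 -> 711
10: —
11: 284
12: —

3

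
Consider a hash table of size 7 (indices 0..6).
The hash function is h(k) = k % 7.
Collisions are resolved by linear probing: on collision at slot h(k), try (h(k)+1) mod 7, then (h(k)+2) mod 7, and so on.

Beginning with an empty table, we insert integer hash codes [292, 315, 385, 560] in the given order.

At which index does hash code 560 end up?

2

Insert 292: h=5, slot 5 empty → index 5.
Insert 315: h=0, slot 0 empty → index 0.
Insert 385: h=0, slot 0 occupied → index 1.
Insert 560: h=0, slots 0,1 occupied → index 2.
Table: [315, 385, 560, -, -, 292, -]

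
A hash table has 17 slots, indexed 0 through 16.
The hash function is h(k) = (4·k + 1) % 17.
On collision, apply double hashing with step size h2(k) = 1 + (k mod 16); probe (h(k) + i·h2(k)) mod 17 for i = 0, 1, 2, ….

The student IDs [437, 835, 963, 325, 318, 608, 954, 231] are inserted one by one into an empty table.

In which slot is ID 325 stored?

Insert 437: h=15, slot 15 empty -> index 15.
Insert 835: h=9, slot 9 empty -> index 9.
Insert 963: h=11, slot 11 empty -> index 11.
Insert 325: h=9, h2=6, slots 9,15 occupied -> index 4.
Insert 318: h=15, h2=15, slot 15 occupied -> index 13.
Insert 608: h=2, slot 2 empty -> index 2.
Insert 954: h=9, h2=11, slot 9 occupied -> index 3.
Insert 231: h=7, slot 7 empty -> index 7.
Table: [_, _, 608, 954, 325, _, _, 231, _, 835, _, 963, _, 318, _, 437, _]

4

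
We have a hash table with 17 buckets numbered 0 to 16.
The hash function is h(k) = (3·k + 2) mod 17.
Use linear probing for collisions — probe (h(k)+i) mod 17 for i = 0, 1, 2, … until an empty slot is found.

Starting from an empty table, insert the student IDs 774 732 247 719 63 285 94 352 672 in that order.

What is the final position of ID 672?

15

774 hashes to 12; slot 12 is free → place at 12.
732 hashes to 5; slot 5 is free → place at 5.
247 hashes to 12; 12 taken → place at 13.
719 hashes to 0; slot 0 is free → place at 0.
63 hashes to 4; slot 4 is free → place at 4.
285 hashes to 7; slot 7 is free → place at 7.
94 hashes to 12; 12,13 taken → place at 14.
352 hashes to 4; 4,5 taken → place at 6.
672 hashes to 12; 12,13,14 taken → place at 15.
Table: [719, -, -, -, 63, 732, 352, 285, -, -, -, -, 774, 247, 94, 672, -]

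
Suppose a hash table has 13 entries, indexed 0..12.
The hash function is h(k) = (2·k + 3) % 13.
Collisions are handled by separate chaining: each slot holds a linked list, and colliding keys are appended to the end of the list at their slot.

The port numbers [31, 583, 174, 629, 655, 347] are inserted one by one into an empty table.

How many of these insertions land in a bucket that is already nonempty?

31 → bucket 0
583 → bucket 12
174 → bucket 0 (collision)
629 → bucket 0 (collision)
655 → bucket 0 (collision)
347 → bucket 8
Final buckets:
0: 31 -> 174 -> 629 -> 655
1: —
2: —
3: —
4: —
5: —
6: —
7: —
8: 347
9: —
10: —
11: —
12: 583

3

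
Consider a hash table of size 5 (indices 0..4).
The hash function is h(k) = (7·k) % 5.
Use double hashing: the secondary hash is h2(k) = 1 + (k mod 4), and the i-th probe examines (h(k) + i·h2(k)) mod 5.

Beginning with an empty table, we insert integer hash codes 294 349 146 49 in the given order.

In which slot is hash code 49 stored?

4

294: h=3 -> slot 3
349: h=3, h2=2, probe 3,0 -> slot 0
146: h=2 -> slot 2
49: h=3, h2=2, probe 3,0,2,4 -> slot 4
Table: [349, _, 146, 294, 49]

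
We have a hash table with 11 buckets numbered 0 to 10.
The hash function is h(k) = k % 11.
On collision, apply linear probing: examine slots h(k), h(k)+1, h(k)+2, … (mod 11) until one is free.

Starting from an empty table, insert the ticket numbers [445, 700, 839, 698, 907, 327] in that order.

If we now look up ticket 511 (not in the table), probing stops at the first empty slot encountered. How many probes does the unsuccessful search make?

6

Insert 445: h=5, slot 5 empty => index 5.
Insert 700: h=7, slot 7 empty => index 7.
Insert 839: h=3, slot 3 empty => index 3.
Insert 698: h=5, slot 5 occupied => index 6.
Insert 907: h=5, slots 5,6,7 occupied => index 8.
Insert 327: h=8, slot 8 occupied => index 9.
Table: [—, —, —, 839, —, 445, 698, 700, 907, 327, —]
Lookup 511: h=5, probe 5,6,7,8,9,10 → slot 10 empty, not found.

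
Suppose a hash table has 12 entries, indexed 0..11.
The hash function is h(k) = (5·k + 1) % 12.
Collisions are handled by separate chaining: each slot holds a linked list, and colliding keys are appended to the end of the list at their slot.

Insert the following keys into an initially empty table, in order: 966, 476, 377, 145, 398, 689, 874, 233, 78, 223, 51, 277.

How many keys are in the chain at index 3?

Insert 966: h=7, bucket 7 empty → new chain.
Insert 476: h=5, bucket 5 empty → new chain.
Insert 377: h=2, bucket 2 empty → new chain.
Insert 145: h=6, bucket 6 empty → new chain.
Insert 398: h=11, bucket 11 empty → new chain.
Insert 689: h=2, bucket 2 nonempty → append to chain.
Insert 874: h=3, bucket 3 empty → new chain.
Insert 233: h=2, bucket 2 nonempty → append to chain.
Insert 78: h=7, bucket 7 nonempty → append to chain.
Insert 223: h=0, bucket 0 empty → new chain.
Insert 51: h=4, bucket 4 empty → new chain.
Insert 277: h=6, bucket 6 nonempty → append to chain.
Final buckets:
0: 223
1: ∅
2: 377 -> 689 -> 233
3: 874
4: 51
5: 476
6: 145 -> 277
7: 966 -> 78
8: ∅
9: ∅
10: ∅
11: 398

1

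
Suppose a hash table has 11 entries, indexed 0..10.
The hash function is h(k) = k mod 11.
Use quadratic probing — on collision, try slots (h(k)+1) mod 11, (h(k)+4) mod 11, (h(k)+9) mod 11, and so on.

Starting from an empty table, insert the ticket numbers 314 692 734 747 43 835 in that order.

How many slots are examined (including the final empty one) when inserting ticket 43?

3

Insert 314: h=6, slot 6 empty -> index 6.
Insert 692: h=10, slot 10 empty -> index 10.
Insert 734: h=8, slot 8 empty -> index 8.
Insert 747: h=10, slot 10 occupied -> index 0.
Insert 43: h=10, slots 10,0 occupied -> index 3.
Insert 835: h=10, slots 10,0,3,8 occupied -> index 4.
Table: [747, -, -, 43, 835, -, 314, -, 734, -, 692]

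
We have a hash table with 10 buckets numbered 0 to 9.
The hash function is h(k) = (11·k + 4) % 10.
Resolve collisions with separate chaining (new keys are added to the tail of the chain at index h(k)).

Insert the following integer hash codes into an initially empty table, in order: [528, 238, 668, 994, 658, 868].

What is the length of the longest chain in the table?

5

Insert 528: h=2, bucket 2 empty -> new chain.
Insert 238: h=2, bucket 2 nonempty -> append to chain.
Insert 668: h=2, bucket 2 nonempty -> append to chain.
Insert 994: h=8, bucket 8 empty -> new chain.
Insert 658: h=2, bucket 2 nonempty -> append to chain.
Insert 868: h=2, bucket 2 nonempty -> append to chain.
Final buckets:
0: -
1: -
2: 528 -> 238 -> 668 -> 658 -> 868
3: -
4: -
5: -
6: -
7: -
8: 994
9: -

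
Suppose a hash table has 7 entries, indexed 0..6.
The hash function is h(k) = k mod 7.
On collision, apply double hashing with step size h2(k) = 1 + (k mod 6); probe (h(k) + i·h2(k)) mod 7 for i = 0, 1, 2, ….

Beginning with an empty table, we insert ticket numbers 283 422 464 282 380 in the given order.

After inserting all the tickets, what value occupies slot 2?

422

283: h=3 -> slot 3
422: h=2 -> slot 2
464: h=2, h2=3, probe 2,5 -> slot 5
282: h=2, h2=1, probe 2,3,4 -> slot 4
380: h=2, h2=3, probe 2,5,1 -> slot 1
Table: [—, 380, 422, 283, 282, 464, —]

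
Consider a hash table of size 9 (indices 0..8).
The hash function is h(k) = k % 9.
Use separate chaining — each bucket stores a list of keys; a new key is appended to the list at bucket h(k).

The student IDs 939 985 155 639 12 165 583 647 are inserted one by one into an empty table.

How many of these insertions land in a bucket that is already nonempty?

2

Insert 939: h=3, bucket 3 empty → new chain.
Insert 985: h=4, bucket 4 empty → new chain.
Insert 155: h=2, bucket 2 empty → new chain.
Insert 639: h=0, bucket 0 empty → new chain.
Insert 12: h=3, bucket 3 nonempty → append to chain.
Insert 165: h=3, bucket 3 nonempty → append to chain.
Insert 583: h=7, bucket 7 empty → new chain.
Insert 647: h=8, bucket 8 empty → new chain.
Final buckets:
0: 639
1: -
2: 155
3: 939 -> 12 -> 165
4: 985
5: -
6: -
7: 583
8: 647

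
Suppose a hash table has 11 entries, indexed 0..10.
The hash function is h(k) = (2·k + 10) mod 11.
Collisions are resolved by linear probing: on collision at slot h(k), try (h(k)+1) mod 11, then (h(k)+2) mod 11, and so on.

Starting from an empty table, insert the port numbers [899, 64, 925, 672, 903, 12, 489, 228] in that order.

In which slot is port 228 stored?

7

Insert 899: h=4, slot 4 empty -> index 4.
Insert 64: h=6, slot 6 empty -> index 6.
Insert 925: h=1, slot 1 empty -> index 1.
Insert 672: h=1, slot 1 occupied -> index 2.
Insert 903: h=1, slots 1,2 occupied -> index 3.
Insert 12: h=1, slots 1,2,3,4 occupied -> index 5.
Insert 489: h=9, slot 9 empty -> index 9.
Insert 228: h=4, slots 4,5,6 occupied -> index 7.
Table: [_, 925, 672, 903, 899, 12, 64, 228, _, 489, _]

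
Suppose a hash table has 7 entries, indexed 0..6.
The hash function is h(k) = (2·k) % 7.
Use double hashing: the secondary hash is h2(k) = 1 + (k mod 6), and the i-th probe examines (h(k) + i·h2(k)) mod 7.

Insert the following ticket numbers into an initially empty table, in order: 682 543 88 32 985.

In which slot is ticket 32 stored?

682 hashes to 6; slot 6 is free → place at 6.
543 hashes to 1; slot 1 is free → place at 1.
88 hashes to 1, h2=5; 1,6 taken → place at 4.
32 hashes to 1, h2=3; 1,4 taken → place at 0.
985 hashes to 3; slot 3 is free → place at 3.
Table: [32, 543, _, 985, 88, _, 682]

0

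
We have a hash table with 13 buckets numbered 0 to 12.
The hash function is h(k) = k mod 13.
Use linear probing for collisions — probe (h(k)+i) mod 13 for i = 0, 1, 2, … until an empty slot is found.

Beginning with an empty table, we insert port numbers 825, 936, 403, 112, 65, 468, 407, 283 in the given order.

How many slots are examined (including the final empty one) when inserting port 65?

825 hashes to 6; slot 6 is free → place at 6.
936 hashes to 0; slot 0 is free → place at 0.
403 hashes to 0; 0 taken → place at 1.
112 hashes to 8; slot 8 is free → place at 8.
65 hashes to 0; 0,1 taken → place at 2.
468 hashes to 0; 0,1,2 taken → place at 3.
407 hashes to 4; slot 4 is free → place at 4.
283 hashes to 10; slot 10 is free → place at 10.
Table: [936, 403, 65, 468, 407, _, 825, _, 112, _, 283, _, _]

3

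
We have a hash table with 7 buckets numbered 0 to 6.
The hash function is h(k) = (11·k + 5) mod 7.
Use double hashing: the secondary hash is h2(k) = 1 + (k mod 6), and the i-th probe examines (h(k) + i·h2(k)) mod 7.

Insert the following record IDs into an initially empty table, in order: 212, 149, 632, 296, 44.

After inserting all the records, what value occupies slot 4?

44

212: h=6 -> slot 6
149: h=6, h2=6, probe 6,5 -> slot 5
632: h=6, h2=3, probe 6,2 -> slot 2
296: h=6, h2=3, probe 6,2,5,1 -> slot 1
44: h=6, h2=3, probe 6,2,5,1,4 -> slot 4
Table: [_, 296, 632, _, 44, 149, 212]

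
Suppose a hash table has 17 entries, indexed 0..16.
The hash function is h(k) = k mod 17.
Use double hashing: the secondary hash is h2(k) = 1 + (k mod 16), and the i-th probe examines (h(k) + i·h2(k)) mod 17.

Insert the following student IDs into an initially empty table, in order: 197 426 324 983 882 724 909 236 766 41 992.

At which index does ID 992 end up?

197 hashes to 10; slot 10 is free => place at 10.
426 hashes to 1; slot 1 is free => place at 1.
324 hashes to 1, h2=5; 1 taken => place at 6.
983 hashes to 14; slot 14 is free => place at 14.
882 hashes to 15; slot 15 is free => place at 15.
724 hashes to 10, h2=5; 10,15 taken => place at 3.
909 hashes to 8; slot 8 is free => place at 8.
236 hashes to 15, h2=13; 15 taken => place at 11.
766 hashes to 1, h2=15; 1 taken => place at 16.
41 hashes to 7; slot 7 is free => place at 7.
992 hashes to 6, h2=1; 6,7,8 taken => place at 9.
Table: [_, 426, _, 724, _, _, 324, 41, 909, 992, 197, 236, _, _, 983, 882, 766]

9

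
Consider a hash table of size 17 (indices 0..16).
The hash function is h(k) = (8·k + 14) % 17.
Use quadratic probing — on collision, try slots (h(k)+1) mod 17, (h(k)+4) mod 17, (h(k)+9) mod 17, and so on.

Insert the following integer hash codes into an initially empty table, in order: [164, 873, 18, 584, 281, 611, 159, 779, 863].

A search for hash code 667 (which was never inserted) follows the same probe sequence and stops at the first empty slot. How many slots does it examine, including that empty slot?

2

164: h=0 → slot 0
873: h=11 → slot 11
18: h=5 → slot 5
584: h=11, probe 11,12 → slot 12
281: h=1 → slot 1
611: h=6 → slot 6
159: h=11, probe 11,12,15 → slot 15
779: h=7 → slot 7
863: h=16 → slot 16
Table: [164, 281, —, —, —, 18, 611, 779, —, —, —, 873, 584, —, —, 159, 863]
Lookup 667: h=12, probe 12,13 → slot 13 empty, not found.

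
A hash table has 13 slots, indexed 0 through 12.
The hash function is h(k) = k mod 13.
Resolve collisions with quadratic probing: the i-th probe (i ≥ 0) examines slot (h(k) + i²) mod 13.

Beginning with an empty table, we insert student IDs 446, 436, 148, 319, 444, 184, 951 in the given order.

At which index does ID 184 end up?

Insert 446: h=4, slot 4 empty => index 4.
Insert 436: h=7, slot 7 empty => index 7.
Insert 148: h=5, slot 5 empty => index 5.
Insert 319: h=7, slot 7 occupied => index 8.
Insert 444: h=2, slot 2 empty => index 2.
Insert 184: h=2, slot 2 occupied => index 3.
Insert 951: h=2, slots 2,3 occupied => index 6.
Table: [_, _, 444, 184, 446, 148, 951, 436, 319, _, _, _, _]

3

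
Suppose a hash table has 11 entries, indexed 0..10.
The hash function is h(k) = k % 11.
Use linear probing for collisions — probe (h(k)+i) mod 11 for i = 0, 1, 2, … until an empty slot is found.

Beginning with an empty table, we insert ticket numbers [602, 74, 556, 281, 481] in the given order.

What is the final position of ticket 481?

10

602: h=8 → slot 8
74: h=8, probe 8,9 → slot 9
556: h=6 → slot 6
281: h=6, probe 6,7 → slot 7
481: h=8, probe 8,9,10 → slot 10
Table: [-, -, -, -, -, -, 556, 281, 602, 74, 481]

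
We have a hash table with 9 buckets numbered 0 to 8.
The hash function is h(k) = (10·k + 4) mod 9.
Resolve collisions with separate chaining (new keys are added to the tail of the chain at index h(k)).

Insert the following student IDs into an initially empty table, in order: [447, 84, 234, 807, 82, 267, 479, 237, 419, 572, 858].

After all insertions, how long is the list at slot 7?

3

Insert 447: h=1, bucket 1 empty -> new chain.
Insert 84: h=7, bucket 7 empty -> new chain.
Insert 234: h=4, bucket 4 empty -> new chain.
Insert 807: h=1, bucket 1 nonempty -> append to chain.
Insert 82: h=5, bucket 5 empty -> new chain.
Insert 267: h=1, bucket 1 nonempty -> append to chain.
Insert 479: h=6, bucket 6 empty -> new chain.
Insert 237: h=7, bucket 7 nonempty -> append to chain.
Insert 419: h=0, bucket 0 empty -> new chain.
Insert 572: h=0, bucket 0 nonempty -> append to chain.
Insert 858: h=7, bucket 7 nonempty -> append to chain.
Final buckets:
0: 419 -> 572
1: 447 -> 807 -> 267
2: .
3: .
4: 234
5: 82
6: 479
7: 84 -> 237 -> 858
8: .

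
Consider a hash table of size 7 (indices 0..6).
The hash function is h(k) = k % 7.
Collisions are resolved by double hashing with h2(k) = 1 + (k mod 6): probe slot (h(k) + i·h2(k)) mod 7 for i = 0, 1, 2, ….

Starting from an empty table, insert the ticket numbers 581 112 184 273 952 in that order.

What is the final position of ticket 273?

4

581: h=0 => slot 0
112: h=0, h2=5, probe 0,5 => slot 5
184: h=2 => slot 2
273: h=0, h2=4, probe 0,4 => slot 4
952: h=0, h2=5, probe 0,5,3 => slot 3
Table: [581, ., 184, 952, 273, 112, .]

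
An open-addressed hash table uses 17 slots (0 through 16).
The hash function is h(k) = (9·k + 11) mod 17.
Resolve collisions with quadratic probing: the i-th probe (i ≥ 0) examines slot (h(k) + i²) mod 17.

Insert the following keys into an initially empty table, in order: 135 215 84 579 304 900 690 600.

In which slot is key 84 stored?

3

135: h=2 → slot 2
215: h=8 → slot 8
84: h=2, probe 2,3 → slot 3
579: h=3, probe 3,4 → slot 4
304: h=10 → slot 10
900: h=2, probe 2,3,6 → slot 6
690: h=16 → slot 16
600: h=5 → slot 5
Table: [_, _, 135, 84, 579, 600, 900, _, 215, _, 304, _, _, _, _, _, 690]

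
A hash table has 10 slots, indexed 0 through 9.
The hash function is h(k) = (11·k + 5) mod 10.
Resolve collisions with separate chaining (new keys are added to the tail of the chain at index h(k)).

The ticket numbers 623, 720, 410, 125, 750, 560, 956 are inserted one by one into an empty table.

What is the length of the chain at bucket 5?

Insert 623: h=8, bucket 8 empty -> new chain.
Insert 720: h=5, bucket 5 empty -> new chain.
Insert 410: h=5, bucket 5 nonempty -> append to chain.
Insert 125: h=0, bucket 0 empty -> new chain.
Insert 750: h=5, bucket 5 nonempty -> append to chain.
Insert 560: h=5, bucket 5 nonempty -> append to chain.
Insert 956: h=1, bucket 1 empty -> new chain.
Final buckets:
0: 125
1: 956
2: _
3: _
4: _
5: 720 -> 410 -> 750 -> 560
6: _
7: _
8: 623
9: _

4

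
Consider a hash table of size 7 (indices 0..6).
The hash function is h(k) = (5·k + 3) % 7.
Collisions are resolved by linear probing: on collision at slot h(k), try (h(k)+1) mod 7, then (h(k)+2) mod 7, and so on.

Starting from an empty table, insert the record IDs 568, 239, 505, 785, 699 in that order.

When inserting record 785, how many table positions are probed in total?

4

568 hashes to 1; slot 1 is free -> place at 1.
239 hashes to 1; 1 taken -> place at 2.
505 hashes to 1; 1,2 taken -> place at 3.
785 hashes to 1; 1,2,3 taken -> place at 4.
699 hashes to 5; slot 5 is free -> place at 5.
Table: [., 568, 239, 505, 785, 699, .]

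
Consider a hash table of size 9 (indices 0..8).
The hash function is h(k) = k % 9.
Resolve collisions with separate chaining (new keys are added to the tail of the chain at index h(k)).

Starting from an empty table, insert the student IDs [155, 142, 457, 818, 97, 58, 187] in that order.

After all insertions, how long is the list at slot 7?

Insert 155: h=2, bucket 2 empty -> new chain.
Insert 142: h=7, bucket 7 empty -> new chain.
Insert 457: h=7, bucket 7 nonempty -> append to chain.
Insert 818: h=8, bucket 8 empty -> new chain.
Insert 97: h=7, bucket 7 nonempty -> append to chain.
Insert 58: h=4, bucket 4 empty -> new chain.
Insert 187: h=7, bucket 7 nonempty -> append to chain.
Final buckets:
0: —
1: —
2: 155
3: —
4: 58
5: —
6: —
7: 142 -> 457 -> 97 -> 187
8: 818

4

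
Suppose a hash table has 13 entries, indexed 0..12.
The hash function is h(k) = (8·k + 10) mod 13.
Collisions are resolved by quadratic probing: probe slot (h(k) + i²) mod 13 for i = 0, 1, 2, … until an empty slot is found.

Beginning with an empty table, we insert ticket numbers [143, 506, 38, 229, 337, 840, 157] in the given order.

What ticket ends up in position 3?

38

143 hashes to 10; slot 10 is free → place at 10.
506 hashes to 2; slot 2 is free → place at 2.
38 hashes to 2; 2 taken → place at 3.
229 hashes to 9; slot 9 is free → place at 9.
337 hashes to 2; 2,3 taken → place at 6.
840 hashes to 9; 9,10 taken → place at 0.
157 hashes to 5; slot 5 is free → place at 5.
Table: [840, ., 506, 38, ., 157, 337, ., ., 229, 143, ., .]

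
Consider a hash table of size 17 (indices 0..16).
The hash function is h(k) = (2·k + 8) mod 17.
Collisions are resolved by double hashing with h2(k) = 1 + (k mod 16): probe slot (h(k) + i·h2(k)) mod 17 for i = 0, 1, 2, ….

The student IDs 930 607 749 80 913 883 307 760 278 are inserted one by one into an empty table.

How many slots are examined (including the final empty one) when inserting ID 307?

930 hashes to 15; slot 15 is free -> place at 15.
607 hashes to 15, h2=16; 15 taken -> place at 14.
749 hashes to 10; slot 10 is free -> place at 10.
80 hashes to 15, h2=1; 15 taken -> place at 16.
913 hashes to 15, h2=2; 15 taken -> place at 0.
883 hashes to 6; slot 6 is free -> place at 6.
307 hashes to 10, h2=4; 10,14 taken -> place at 1.
760 hashes to 15, h2=9; 15 taken -> place at 7.
278 hashes to 3; slot 3 is free -> place at 3.
Table: [913, 307, _, 278, _, _, 883, 760, _, _, 749, _, _, _, 607, 930, 80]

3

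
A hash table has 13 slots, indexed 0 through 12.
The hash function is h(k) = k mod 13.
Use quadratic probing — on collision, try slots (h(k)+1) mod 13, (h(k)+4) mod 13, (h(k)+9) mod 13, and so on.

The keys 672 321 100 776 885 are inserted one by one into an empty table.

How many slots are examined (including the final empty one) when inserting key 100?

672: h=9 => slot 9
321: h=9, probe 9,10 => slot 10
100: h=9, probe 9,10,0 => slot 0
776: h=9, probe 9,10,0,5 => slot 5
885: h=1 => slot 1
Table: [100, 885, —, —, —, 776, —, —, —, 672, 321, —, —]

3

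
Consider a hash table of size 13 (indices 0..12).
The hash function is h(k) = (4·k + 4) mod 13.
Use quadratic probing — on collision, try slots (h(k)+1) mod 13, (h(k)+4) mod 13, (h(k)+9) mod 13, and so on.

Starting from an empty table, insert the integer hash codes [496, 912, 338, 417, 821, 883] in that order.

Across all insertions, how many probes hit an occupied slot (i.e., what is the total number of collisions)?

4

496 hashes to 12; slot 12 is free -> place at 12.
912 hashes to 12; 12 taken -> place at 0.
338 hashes to 4; slot 4 is free -> place at 4.
417 hashes to 8; slot 8 is free -> place at 8.
821 hashes to 12; 12,0 taken -> place at 3.
883 hashes to 0; 0 taken -> place at 1.
Table: [912, 883, ., 821, 338, ., ., ., 417, ., ., ., 496]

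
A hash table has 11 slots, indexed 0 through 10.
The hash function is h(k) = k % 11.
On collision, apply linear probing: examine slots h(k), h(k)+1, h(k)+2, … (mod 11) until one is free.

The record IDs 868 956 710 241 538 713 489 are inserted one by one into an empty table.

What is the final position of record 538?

2

868: h=10 → slot 10
956: h=10, probe 10,0 → slot 0
710: h=6 → slot 6
241: h=10, probe 10,0,1 → slot 1
538: h=10, probe 10,0,1,2 → slot 2
713: h=9 → slot 9
489: h=5 → slot 5
Table: [956, 241, 538, ., ., 489, 710, ., ., 713, 868]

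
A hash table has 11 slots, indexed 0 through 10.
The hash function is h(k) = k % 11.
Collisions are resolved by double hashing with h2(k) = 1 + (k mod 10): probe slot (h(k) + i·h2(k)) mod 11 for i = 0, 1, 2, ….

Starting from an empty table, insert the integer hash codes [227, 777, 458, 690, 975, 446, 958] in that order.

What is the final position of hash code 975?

Insert 227: h=7, slot 7 empty => index 7.
Insert 777: h=7, h2=8, slot 7 occupied => index 4.
Insert 458: h=7, h2=9, slot 7 occupied => index 5.
Insert 690: h=8, slot 8 empty => index 8.
Insert 975: h=7, h2=6, slot 7 occupied => index 2.
Insert 446: h=6, slot 6 empty => index 6.
Insert 958: h=1, slot 1 empty => index 1.
Table: [∅, 958, 975, ∅, 777, 458, 446, 227, 690, ∅, ∅]

2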